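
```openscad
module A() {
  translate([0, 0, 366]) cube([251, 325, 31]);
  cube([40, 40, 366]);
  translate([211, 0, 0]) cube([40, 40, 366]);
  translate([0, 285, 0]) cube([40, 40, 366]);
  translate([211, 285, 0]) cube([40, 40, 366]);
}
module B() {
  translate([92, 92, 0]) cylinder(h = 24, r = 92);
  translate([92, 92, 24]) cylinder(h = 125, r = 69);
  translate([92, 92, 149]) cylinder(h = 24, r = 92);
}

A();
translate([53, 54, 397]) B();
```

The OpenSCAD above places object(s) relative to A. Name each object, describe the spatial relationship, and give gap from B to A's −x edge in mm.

A is a stool. B is a spool. The spool is on top of the stool. The gap from the spool to the stool's −x edge is 53 mm.

The spool's min-x is at 53; the stool's min-x is 0; gap = 53 mm.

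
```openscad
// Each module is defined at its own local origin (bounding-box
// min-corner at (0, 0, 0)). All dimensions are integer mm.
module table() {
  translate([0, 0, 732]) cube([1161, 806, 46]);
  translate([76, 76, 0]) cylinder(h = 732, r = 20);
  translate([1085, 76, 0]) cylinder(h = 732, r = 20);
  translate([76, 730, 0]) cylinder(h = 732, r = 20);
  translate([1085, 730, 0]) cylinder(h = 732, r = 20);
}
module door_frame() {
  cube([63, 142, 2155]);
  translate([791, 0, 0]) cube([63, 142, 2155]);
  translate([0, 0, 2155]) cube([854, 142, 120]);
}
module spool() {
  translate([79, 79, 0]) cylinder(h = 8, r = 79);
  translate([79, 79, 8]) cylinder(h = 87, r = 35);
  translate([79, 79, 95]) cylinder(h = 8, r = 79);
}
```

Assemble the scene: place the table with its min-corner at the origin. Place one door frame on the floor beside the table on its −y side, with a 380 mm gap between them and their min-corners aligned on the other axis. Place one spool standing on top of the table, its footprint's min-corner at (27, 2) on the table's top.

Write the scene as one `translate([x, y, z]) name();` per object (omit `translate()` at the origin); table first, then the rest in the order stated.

table();
translate([0, -522, 0]) door_frame();
translate([27, 2, 778]) spool();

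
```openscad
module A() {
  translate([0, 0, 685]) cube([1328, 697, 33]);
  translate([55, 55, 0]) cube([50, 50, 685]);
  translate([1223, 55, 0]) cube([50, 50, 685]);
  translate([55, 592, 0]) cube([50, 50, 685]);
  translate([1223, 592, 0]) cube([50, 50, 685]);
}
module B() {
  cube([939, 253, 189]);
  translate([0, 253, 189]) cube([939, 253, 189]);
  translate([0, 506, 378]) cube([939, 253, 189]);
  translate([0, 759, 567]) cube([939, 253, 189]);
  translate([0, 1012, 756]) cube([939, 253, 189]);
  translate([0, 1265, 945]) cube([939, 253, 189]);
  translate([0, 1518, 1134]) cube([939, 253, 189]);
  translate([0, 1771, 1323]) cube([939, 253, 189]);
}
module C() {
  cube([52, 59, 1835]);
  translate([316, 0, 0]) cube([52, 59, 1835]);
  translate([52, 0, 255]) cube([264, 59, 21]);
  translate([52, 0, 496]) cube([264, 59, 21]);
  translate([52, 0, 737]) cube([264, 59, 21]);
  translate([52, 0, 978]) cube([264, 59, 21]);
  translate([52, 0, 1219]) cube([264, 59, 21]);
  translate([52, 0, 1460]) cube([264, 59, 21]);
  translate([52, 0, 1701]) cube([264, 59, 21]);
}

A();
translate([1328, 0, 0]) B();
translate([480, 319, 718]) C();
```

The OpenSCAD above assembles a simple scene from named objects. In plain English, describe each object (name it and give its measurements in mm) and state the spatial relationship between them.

A is a rectangular dining table. The top is 1328×697×33 mm with its upper surface at z = 718 mm. It stands on four 50×50 mm square legs, each inset 55 mm from the nearest pair of top edges, running from the floor to the underside of the top.

B is a run of 8 identical solid stair steps. Each tread is 939×253 mm and each step block is 189 mm high. Step 1 rests on the floor; step k is offset from step 1 by (k−1)×253 mm in y and (k−1)×189 mm in z.

C is a wooden ladder with two side rails of 52×59 mm section and 1835 mm height, set 368 mm apart overall. Between them run 7 rectangular rungs (59 mm deep, 21 mm thick), front faces flush with the rails' −y face. The bottom of the first rung is 255 mm above the floor and each subsequent rung is 241 mm higher than the one below.

The staircase is against the table's +x side, with their −y faces flush. The ladder is on top of the table, centred.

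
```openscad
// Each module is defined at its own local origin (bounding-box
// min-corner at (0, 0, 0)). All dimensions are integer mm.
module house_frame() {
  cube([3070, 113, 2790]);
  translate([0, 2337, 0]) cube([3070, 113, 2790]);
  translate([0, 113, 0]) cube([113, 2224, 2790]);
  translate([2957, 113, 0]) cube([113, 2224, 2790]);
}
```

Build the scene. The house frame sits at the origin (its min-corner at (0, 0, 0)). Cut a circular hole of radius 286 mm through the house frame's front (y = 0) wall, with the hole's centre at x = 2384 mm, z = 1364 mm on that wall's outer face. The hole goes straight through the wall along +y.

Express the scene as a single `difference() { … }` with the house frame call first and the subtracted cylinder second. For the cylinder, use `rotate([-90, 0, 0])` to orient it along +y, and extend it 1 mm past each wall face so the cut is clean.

difference() {
  house_frame();
  translate([2384, -1, 1364]) rotate([-90, 0, 0]) cylinder(h = 115, r = 286);
}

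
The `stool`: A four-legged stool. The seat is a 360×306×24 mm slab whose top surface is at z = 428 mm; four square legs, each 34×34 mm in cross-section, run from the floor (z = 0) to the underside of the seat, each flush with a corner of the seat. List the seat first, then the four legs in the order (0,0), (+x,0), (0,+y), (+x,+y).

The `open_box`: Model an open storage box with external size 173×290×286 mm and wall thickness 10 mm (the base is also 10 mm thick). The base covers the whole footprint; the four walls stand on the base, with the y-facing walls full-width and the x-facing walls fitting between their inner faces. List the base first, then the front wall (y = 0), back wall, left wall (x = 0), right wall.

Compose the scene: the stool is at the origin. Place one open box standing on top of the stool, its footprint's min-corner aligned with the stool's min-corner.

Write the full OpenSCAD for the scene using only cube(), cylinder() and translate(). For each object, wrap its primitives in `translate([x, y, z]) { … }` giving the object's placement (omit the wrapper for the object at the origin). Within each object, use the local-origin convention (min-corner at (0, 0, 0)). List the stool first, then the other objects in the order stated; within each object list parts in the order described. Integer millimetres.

translate([0, 0, 404]) cube([360, 306, 24]);
cube([34, 34, 404]);
translate([326, 0, 0]) cube([34, 34, 404]);
translate([0, 272, 0]) cube([34, 34, 404]);
translate([326, 272, 0]) cube([34, 34, 404]);
translate([0, 0, 428]) {
  cube([173, 290, 10]);
  translate([0, 0, 10]) cube([173, 10, 276]);
  translate([0, 280, 10]) cube([173, 10, 276]);
  translate([0, 10, 10]) cube([10, 270, 276]);
  translate([163, 10, 10]) cube([10, 270, 276]);
}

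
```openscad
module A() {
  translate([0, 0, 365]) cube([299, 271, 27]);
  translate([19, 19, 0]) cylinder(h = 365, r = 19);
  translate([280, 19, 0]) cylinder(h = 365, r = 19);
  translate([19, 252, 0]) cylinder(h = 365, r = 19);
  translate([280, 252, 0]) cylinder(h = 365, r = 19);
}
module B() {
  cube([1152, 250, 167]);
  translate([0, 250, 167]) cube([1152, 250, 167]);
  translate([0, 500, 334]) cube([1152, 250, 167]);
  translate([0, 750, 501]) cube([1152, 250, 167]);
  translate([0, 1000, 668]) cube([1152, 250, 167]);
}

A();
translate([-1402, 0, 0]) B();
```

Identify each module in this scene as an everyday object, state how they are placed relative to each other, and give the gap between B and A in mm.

The staircase's nearest face is 250 mm from the stool's −x face.

A is a stool. B is a staircase. The staircase is on the floor beside the stool on its −x side. The gap between the staircase and the stool is 250 mm.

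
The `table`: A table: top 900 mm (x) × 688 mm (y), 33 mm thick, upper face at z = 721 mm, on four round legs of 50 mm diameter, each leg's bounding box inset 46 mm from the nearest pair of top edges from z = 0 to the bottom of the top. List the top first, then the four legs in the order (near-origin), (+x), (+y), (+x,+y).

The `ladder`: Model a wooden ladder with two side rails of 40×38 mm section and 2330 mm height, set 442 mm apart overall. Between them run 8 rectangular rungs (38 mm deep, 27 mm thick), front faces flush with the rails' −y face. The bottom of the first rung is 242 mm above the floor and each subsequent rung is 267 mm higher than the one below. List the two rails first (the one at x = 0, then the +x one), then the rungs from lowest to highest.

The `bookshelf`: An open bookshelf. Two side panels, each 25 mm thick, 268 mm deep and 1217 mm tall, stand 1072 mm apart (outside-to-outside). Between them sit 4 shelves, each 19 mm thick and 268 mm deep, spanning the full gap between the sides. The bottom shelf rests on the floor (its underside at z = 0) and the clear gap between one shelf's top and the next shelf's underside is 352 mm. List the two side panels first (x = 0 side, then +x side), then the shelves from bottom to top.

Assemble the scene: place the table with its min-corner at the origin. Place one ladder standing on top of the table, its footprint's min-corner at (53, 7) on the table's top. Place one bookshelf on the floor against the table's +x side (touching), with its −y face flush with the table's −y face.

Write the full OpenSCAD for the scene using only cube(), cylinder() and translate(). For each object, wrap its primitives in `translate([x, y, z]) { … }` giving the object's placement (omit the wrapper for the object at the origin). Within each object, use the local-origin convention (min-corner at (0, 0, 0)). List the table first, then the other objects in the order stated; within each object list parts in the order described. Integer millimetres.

translate([0, 0, 688]) cube([900, 688, 33]);
translate([71, 71, 0]) cylinder(h = 688, r = 25);
translate([829, 71, 0]) cylinder(h = 688, r = 25);
translate([71, 617, 0]) cylinder(h = 688, r = 25);
translate([829, 617, 0]) cylinder(h = 688, r = 25);
translate([53, 7, 721]) {
  cube([40, 38, 2330]);
  translate([402, 0, 0]) cube([40, 38, 2330]);
  translate([40, 0, 242]) cube([362, 38, 27]);
  translate([40, 0, 509]) cube([362, 38, 27]);
  translate([40, 0, 776]) cube([362, 38, 27]);
  translate([40, 0, 1043]) cube([362, 38, 27]);
  translate([40, 0, 1310]) cube([362, 38, 27]);
  translate([40, 0, 1577]) cube([362, 38, 27]);
  translate([40, 0, 1844]) cube([362, 38, 27]);
  translate([40, 0, 2111]) cube([362, 38, 27]);
}
translate([900, 0, 0]) {
  cube([25, 268, 1217]);
  translate([1047, 0, 0]) cube([25, 268, 1217]);
  translate([25, 0, 0]) cube([1022, 268, 19]);
  translate([25, 0, 371]) cube([1022, 268, 19]);
  translate([25, 0, 742]) cube([1022, 268, 19]);
  translate([25, 0, 1113]) cube([1022, 268, 19]);
}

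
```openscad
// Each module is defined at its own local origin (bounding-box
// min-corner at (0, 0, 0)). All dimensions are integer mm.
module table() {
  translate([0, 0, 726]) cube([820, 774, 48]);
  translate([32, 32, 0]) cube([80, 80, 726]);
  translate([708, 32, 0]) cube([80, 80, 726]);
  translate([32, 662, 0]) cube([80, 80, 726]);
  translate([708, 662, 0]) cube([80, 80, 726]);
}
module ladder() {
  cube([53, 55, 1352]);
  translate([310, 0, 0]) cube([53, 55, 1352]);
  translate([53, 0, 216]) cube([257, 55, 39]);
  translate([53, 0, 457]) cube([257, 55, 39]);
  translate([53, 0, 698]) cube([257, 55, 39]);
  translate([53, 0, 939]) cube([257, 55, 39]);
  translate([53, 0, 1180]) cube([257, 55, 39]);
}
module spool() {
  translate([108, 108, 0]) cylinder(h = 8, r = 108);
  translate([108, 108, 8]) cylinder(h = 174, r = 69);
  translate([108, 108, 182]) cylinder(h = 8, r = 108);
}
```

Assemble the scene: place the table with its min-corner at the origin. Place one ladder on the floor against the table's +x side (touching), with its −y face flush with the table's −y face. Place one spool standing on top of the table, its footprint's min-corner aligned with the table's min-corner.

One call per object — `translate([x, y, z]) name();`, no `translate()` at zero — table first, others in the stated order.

table();
translate([820, 0, 0]) ladder();
translate([0, 0, 774]) spool();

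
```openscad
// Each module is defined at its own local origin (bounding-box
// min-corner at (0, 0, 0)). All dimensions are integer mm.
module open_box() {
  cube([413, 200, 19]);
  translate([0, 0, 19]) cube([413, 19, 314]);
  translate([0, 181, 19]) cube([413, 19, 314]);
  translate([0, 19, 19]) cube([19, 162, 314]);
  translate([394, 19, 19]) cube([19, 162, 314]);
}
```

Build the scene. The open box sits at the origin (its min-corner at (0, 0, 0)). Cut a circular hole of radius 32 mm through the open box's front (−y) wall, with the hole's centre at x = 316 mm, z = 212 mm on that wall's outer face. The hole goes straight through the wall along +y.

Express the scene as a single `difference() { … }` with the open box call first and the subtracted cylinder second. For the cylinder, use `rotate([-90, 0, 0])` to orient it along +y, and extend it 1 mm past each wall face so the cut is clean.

difference() {
  open_box();
  translate([316, -1, 212]) rotate([-90, 0, 0]) cylinder(h = 21, r = 32);
}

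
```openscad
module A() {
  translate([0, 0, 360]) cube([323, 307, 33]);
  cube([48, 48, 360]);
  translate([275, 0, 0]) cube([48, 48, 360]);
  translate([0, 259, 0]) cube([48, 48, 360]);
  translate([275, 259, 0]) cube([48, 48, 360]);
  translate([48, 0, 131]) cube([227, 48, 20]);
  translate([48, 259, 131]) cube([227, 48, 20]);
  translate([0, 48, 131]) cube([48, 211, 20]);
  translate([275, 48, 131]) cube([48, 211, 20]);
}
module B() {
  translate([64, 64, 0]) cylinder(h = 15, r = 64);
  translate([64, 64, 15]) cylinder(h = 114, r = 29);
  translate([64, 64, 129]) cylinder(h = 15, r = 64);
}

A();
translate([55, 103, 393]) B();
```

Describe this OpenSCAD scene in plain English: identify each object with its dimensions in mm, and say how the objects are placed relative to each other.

A is a simple wooden stool: a rectangular seat 323 mm (x) by 307 mm (y), 33 mm thick, top face at z = 393 mm, on four square legs, each 48×48 mm in cross-section. The legs rest on z = 0, each flush with a corner of the seat. Four stretchers, 48 mm wide and 20 mm tall, connect adjacent legs with their undersides at z = 131 mm, each running between the inner faces of the legs it joins and aligned with the legs' outer faces on the other axis.

B is a spool: two coaxial disc flanges of radius 64 mm and thickness 15 mm, joined by a core cylinder of radius 29 mm and height 114 mm. The lower flange rests on z = 0 and the three cylinders share a vertical axis.

The spool is on top of the stool.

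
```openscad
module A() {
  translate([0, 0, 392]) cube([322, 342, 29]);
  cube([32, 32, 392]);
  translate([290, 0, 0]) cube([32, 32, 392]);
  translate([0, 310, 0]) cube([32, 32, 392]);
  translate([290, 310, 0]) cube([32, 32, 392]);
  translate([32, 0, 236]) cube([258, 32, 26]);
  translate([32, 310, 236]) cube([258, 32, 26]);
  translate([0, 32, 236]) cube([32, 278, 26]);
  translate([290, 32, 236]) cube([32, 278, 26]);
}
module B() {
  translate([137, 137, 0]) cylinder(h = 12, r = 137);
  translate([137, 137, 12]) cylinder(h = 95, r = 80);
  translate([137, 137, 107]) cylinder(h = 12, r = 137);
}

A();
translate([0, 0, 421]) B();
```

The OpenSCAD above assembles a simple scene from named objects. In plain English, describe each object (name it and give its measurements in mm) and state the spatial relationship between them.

A is a four-legged stool. The seat is 322×342 mm, 29 mm thick, top at z = 421 mm. It stands on four square legs, each 32×32 mm in cross-section, from z = 0 to the seat underside, each flush with a corner of the seat. Four stretchers, 32 mm wide and 26 mm tall, connect adjacent legs with their undersides at z = 236 mm, each running between the inner faces of the legs it joins and aligned with the legs' outer faces on the other axis.

B is a spool: two coaxial disc flanges of radius 137 mm and thickness 12 mm, joined by a core cylinder of radius 80 mm and height 95 mm. The lower flange rests on z = 0 and the three cylinders share a vertical axis.

The spool is on top of the stool.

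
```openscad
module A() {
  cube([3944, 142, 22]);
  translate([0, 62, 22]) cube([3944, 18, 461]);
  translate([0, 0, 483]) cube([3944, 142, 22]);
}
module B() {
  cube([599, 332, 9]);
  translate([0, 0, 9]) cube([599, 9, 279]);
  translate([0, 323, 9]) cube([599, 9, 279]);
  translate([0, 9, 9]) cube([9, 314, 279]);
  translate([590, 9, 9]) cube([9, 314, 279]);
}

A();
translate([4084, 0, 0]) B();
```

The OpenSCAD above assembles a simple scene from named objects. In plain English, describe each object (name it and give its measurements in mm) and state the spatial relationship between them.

A is an I-beam lying along x, 3944 mm long. Overall section height 505 mm. Two flanges 142 mm wide (y) and 22 mm thick, one on the floor and one at the top; a web 18 mm thick runs between them, centred on the flange width.

B is an open-topped rectangular box: outside dimensions 599×332×288 mm, with a uniform wall and base thickness of 9 mm. The base is a full 599×332 slab on the floor; four walls sit on top of the base. The front and back walls (the −y and +y sides) span the full width; the two side walls fit between them.

The open box is on the floor beside the I-beam on its +x side.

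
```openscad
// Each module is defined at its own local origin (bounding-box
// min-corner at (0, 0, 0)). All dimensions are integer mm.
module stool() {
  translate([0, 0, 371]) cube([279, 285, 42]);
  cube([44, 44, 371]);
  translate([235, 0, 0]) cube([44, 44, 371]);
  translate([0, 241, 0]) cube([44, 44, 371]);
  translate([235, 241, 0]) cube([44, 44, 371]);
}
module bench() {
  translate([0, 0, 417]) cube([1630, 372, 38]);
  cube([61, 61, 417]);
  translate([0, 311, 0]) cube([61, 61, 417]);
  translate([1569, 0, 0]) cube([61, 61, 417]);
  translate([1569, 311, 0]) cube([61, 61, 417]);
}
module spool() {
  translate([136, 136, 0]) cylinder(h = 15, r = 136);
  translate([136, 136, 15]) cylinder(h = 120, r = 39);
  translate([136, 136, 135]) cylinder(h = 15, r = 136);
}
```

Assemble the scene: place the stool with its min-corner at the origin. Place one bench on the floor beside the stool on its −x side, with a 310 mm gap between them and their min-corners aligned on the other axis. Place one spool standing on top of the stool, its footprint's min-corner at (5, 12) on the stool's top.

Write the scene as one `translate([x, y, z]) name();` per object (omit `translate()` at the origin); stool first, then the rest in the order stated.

stool();
translate([-1940, 0, 0]) bench();
translate([5, 12, 413]) spool();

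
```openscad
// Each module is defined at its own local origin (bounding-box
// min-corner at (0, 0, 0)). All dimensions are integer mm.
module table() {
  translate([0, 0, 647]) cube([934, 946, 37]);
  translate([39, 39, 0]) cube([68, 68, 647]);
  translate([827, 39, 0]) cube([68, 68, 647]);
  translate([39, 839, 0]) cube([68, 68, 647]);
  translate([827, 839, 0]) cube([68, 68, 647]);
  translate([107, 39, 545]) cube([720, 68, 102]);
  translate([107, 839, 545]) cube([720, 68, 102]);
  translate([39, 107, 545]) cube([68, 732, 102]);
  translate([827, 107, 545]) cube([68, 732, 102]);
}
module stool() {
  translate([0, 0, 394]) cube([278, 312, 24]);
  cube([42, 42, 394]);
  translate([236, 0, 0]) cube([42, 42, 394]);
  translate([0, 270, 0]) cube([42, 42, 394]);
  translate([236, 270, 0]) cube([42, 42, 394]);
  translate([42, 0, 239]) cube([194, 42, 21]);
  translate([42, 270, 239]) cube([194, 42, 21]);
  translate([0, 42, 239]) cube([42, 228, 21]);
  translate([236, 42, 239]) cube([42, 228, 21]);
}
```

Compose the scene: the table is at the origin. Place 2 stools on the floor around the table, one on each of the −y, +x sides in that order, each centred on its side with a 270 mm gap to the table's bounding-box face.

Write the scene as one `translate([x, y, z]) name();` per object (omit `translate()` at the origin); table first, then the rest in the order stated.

table();
translate([328, -582, 0]) stool();
translate([1204, 317, 0]) stool();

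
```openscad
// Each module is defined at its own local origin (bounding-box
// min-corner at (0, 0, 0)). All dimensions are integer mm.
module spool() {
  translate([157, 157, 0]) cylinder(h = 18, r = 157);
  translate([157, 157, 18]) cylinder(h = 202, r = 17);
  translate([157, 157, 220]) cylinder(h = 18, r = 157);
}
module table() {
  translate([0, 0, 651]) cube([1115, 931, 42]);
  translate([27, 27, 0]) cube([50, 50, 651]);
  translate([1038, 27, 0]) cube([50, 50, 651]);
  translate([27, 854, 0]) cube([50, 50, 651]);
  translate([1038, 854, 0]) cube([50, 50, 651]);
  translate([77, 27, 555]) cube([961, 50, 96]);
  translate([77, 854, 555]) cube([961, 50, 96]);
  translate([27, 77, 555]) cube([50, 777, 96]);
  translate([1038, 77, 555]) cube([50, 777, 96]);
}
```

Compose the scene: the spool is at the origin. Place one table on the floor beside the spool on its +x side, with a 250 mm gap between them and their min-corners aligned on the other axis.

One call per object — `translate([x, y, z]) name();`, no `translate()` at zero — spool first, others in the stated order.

spool();
translate([564, 0, 0]) table();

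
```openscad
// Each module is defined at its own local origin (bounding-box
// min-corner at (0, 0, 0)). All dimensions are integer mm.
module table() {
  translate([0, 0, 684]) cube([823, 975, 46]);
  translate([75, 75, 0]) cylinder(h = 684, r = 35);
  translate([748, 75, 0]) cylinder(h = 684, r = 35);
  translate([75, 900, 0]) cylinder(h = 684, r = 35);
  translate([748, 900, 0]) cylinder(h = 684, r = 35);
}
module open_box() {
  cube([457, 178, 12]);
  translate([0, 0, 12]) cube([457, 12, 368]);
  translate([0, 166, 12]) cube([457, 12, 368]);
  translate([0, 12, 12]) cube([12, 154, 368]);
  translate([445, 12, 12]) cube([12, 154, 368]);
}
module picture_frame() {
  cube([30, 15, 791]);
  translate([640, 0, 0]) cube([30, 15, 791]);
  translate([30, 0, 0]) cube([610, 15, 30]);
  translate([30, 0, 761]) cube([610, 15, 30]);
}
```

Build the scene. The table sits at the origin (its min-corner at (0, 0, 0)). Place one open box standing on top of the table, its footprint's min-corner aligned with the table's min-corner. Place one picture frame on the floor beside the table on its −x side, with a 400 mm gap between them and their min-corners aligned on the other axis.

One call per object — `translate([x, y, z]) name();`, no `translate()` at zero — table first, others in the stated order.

table();
translate([0, 0, 730]) open_box();
translate([-1070, 0, 0]) picture_frame();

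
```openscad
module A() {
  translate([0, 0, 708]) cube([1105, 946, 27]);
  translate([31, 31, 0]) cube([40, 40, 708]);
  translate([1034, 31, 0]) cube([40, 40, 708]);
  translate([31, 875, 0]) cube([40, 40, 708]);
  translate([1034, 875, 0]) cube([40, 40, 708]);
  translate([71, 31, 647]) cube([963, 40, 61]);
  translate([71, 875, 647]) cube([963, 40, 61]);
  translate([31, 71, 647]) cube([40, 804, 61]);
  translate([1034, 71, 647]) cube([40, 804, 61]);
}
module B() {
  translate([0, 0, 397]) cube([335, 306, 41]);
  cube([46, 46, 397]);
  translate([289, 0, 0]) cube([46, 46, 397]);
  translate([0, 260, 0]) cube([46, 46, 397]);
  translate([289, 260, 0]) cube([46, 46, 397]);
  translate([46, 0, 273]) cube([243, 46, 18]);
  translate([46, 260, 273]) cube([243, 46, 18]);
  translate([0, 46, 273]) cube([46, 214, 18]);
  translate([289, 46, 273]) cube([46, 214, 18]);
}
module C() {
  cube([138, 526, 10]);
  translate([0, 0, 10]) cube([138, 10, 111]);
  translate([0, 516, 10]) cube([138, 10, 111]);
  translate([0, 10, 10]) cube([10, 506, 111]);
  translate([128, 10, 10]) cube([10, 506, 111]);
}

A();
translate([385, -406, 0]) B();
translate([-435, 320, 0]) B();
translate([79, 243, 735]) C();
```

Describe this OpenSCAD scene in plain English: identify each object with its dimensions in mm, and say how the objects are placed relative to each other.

A is a table: top 1105 mm (x) × 946 mm (y), 27 mm thick, upper face at z = 735 mm, on four 40×40 mm square legs, each inset 31 mm from the nearest pair of top edges, running from z = 0 to the bottom of the top. Four apron rails, 40 mm thick and 61 mm tall, run between adjacent legs with their top edges flush with the underside of the top and their outer faces flush with the legs' outer faces.

B is a simple wooden stool: a rectangular seat 335 mm (x) by 306 mm (y), 41 mm thick, top face at z = 438 mm, on four square legs, each 46×46 mm in cross-section. The legs rest on z = 0, each flush with a corner of the seat. Four stretchers, 46 mm wide and 18 mm tall, connect adjacent legs with their undersides at z = 273 mm, each running between the inner faces of the legs it joins and aligned with the legs' outer faces on the other axis.

C is an open-topped rectangular box: outside dimensions 138×526×121 mm, with a uniform wall and base thickness of 10 mm. The base is a full 138×526 slab on the floor; four walls sit on top of the base. The front and back walls (the −y and +y sides) span the full width; the two side walls fit between them.

Two stools sit around the table at the −y, −x sides. The open box is on top of the table.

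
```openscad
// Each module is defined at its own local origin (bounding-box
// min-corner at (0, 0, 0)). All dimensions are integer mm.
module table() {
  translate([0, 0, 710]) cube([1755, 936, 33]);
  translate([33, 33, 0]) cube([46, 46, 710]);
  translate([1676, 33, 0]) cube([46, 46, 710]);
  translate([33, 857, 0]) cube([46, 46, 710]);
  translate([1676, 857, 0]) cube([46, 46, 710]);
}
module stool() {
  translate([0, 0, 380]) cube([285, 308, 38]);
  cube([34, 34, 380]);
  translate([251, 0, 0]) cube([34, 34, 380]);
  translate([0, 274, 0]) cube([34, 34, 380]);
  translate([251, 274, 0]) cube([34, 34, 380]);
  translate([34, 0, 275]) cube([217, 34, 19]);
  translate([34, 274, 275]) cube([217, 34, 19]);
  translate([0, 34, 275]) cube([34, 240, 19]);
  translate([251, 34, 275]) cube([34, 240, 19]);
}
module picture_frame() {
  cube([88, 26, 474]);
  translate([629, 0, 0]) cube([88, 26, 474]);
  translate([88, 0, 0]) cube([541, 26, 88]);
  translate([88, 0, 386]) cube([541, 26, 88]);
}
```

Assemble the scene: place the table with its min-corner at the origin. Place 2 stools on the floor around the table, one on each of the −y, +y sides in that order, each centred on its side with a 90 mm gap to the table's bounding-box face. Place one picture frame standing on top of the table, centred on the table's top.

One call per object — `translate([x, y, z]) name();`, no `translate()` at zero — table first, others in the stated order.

table();
translate([735, -398, 0]) stool();
translate([735, 1026, 0]) stool();
translate([519, 455, 743]) picture_frame();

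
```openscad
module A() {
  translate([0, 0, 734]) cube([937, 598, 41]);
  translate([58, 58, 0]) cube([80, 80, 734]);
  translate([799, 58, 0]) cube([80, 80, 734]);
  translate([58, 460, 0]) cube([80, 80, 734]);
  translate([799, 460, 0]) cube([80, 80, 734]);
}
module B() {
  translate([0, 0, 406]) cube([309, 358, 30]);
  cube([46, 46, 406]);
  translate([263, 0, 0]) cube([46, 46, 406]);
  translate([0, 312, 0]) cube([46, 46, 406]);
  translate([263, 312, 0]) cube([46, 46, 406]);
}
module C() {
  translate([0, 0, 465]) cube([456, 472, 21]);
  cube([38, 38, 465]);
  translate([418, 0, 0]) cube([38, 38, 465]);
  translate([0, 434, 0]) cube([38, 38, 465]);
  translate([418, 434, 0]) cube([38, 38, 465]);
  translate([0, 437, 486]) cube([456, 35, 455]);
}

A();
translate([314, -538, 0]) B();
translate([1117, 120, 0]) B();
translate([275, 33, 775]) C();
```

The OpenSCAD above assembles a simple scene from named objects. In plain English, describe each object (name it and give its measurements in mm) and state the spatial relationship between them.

A is a table with a 937×598 mm rectangular top, 41 mm thick, top surface at z = 775 mm, supported by four 80×80 mm square legs, each inset 58 mm from the nearest pair of top edges, running from the floor.

B is a simple wooden stool: a rectangular seat 309 mm (x) by 358 mm (y), 30 mm thick, top face at z = 436 mm, on four square legs, each 46×46 mm in cross-section. The legs rest on z = 0, each flush with a corner of the seat.

C is a chair: 456×472 mm seat, 21 mm thick, top at z = 486 mm, on four 38 mm square corner legs flush with the seat edges. A 35 mm thick backrest slab spans the full seat width, extending 455 mm above the seat top, its back face flush with the seat's +y edge.

Two stools sit around the table at the −y, +x sides. The chair is on top of the table.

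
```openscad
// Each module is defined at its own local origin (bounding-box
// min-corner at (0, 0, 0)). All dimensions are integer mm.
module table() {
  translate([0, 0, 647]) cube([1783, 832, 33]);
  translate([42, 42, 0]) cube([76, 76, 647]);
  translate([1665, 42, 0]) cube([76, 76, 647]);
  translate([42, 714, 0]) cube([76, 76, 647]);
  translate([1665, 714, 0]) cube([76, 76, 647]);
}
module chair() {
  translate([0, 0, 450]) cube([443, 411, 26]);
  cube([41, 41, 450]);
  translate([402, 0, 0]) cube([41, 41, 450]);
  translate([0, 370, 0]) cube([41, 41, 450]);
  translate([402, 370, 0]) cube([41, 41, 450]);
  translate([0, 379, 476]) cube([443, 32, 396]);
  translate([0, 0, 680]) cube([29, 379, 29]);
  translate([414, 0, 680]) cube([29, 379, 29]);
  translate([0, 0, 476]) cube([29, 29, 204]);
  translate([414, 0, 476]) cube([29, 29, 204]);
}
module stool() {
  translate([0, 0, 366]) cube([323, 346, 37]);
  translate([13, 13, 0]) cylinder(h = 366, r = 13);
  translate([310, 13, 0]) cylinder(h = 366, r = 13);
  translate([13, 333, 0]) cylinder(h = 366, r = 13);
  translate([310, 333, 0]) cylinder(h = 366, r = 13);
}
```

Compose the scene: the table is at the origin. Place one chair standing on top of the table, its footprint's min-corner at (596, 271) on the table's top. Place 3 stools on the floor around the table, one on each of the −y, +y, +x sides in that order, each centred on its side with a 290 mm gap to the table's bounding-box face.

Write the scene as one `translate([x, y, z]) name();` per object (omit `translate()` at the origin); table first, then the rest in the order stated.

table();
translate([596, 271, 680]) chair();
translate([730, -636, 0]) stool();
translate([730, 1122, 0]) stool();
translate([2073, 243, 0]) stool();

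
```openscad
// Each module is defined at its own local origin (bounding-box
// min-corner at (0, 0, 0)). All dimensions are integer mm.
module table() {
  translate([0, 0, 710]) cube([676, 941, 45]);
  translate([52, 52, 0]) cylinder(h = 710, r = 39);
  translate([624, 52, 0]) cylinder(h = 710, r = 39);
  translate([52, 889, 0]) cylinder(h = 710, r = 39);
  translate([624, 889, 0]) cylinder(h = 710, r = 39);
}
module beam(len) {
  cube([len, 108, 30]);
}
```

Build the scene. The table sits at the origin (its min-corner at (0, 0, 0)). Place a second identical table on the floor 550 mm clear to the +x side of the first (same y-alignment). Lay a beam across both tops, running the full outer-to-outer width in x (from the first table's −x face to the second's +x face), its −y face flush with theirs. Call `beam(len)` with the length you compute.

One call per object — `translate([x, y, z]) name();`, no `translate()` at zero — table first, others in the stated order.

table();
translate([1226, 0, 0]) table();
translate([0, 0, 755]) beam(1902);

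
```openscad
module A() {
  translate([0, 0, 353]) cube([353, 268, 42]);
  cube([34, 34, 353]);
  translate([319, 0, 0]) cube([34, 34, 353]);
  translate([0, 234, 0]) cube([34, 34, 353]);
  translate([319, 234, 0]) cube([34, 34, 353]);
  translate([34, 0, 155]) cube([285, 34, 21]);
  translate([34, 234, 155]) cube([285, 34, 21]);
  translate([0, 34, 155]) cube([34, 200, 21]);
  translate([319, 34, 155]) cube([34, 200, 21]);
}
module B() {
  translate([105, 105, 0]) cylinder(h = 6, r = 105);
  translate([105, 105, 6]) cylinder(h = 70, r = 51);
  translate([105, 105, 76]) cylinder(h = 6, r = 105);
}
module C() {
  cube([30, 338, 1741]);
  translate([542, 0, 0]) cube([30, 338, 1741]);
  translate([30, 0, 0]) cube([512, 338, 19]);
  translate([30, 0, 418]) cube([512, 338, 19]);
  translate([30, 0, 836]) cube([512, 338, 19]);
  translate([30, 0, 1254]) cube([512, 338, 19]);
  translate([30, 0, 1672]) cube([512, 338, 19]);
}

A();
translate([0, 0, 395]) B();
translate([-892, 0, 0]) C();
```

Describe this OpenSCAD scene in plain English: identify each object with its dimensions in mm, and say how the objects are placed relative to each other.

A is a four-legged stool. The seat is 353×268 mm, 42 mm thick, top at z = 395 mm. It stands on four square legs, each 34×34 mm in cross-section, from z = 0 to the seat underside, each flush with a corner of the seat. Four stretchers, 34 mm wide and 21 mm tall, connect adjacent legs with their undersides at z = 155 mm, each running between the inner faces of the legs it joins and aligned with the legs' outer faces on the other axis.

B is a spool: two coaxial disc flanges of radius 105 mm and thickness 6 mm, joined by a core cylinder of radius 51 mm and height 70 mm. The lower flange rests on z = 0 and the three cylinders share a vertical axis.

C is an open bookshelf. Two side panels, each 30 mm thick, 338 mm deep and 1741 mm tall, stand 572 mm apart (outside-to-outside). Between them sit 5 shelves, each 19 mm thick and 338 mm deep, spanning the full gap between the sides. The bottom shelf rests on the floor (its underside at z = 0) and the clear gap between one shelf's top and the next shelf's underside is 399 mm.

The spool is on top of the stool. The bookshelf is on the floor beside the stool on its −x side.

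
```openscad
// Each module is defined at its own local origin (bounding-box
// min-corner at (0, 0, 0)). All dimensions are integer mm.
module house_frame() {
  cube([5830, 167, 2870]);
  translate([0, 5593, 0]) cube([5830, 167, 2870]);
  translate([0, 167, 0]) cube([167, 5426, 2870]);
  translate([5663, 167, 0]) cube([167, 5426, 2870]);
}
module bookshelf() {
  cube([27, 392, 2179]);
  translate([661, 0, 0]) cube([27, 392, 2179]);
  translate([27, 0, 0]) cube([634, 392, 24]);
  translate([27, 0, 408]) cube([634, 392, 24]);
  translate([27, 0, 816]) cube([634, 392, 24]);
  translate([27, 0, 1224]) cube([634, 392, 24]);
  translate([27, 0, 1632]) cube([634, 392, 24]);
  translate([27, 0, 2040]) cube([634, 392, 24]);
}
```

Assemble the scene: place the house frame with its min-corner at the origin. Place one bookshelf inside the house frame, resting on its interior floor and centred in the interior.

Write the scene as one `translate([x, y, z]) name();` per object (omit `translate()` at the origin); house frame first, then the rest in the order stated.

house_frame();
translate([2571, 2684, 0]) bookshelf();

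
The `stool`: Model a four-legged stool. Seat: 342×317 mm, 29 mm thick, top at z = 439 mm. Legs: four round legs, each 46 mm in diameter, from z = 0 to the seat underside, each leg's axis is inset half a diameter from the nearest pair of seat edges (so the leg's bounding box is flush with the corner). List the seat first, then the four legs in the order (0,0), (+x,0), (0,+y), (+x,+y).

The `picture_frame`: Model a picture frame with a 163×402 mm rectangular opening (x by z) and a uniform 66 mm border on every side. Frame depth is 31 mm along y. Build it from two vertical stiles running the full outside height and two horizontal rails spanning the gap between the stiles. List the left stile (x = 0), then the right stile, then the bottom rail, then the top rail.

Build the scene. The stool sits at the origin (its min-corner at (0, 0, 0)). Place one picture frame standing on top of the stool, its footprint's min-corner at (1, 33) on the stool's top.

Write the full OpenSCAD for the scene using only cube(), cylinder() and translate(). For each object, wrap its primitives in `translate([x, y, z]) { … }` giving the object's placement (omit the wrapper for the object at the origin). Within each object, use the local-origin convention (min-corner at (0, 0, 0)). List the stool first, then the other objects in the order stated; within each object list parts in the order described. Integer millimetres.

translate([0, 0, 410]) cube([342, 317, 29]);
translate([23, 23, 0]) cylinder(h = 410, r = 23);
translate([319, 23, 0]) cylinder(h = 410, r = 23);
translate([23, 294, 0]) cylinder(h = 410, r = 23);
translate([319, 294, 0]) cylinder(h = 410, r = 23);
translate([1, 33, 439]) {
  cube([66, 31, 534]);
  translate([229, 0, 0]) cube([66, 31, 534]);
  translate([66, 0, 0]) cube([163, 31, 66]);
  translate([66, 0, 468]) cube([163, 31, 66]);
}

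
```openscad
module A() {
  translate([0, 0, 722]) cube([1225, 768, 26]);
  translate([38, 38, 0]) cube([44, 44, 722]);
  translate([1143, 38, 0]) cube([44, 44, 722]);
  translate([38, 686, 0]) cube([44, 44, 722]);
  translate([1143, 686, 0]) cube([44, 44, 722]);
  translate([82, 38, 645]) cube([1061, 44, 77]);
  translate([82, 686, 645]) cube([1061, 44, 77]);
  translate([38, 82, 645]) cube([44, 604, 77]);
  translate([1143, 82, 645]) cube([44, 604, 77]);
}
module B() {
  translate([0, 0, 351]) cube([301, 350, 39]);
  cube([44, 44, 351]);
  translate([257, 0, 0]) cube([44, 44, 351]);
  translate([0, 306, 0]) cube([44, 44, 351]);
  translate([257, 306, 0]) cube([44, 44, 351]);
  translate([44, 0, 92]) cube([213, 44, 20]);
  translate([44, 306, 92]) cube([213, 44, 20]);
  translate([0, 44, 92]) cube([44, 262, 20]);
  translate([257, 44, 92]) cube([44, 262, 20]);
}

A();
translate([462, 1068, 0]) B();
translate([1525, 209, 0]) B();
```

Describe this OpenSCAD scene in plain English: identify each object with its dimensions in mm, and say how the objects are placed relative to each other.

A is a table with a 1225×768 mm rectangular top, 26 mm thick, top surface at z = 748 mm, supported by four 44×44 mm square legs, each inset 38 mm from the nearest pair of top edges, running from the floor. Four apron rails, 44 mm thick and 77 mm tall, run between adjacent legs with their top edges flush with the underside of the top and their outer faces flush with the legs' outer faces.

B is a simple wooden stool: a rectangular seat 301 mm (x) by 350 mm (y), 39 mm thick, top face at z = 390 mm, on four square legs, each 44×44 mm in cross-section. The legs rest on z = 0, each flush with a corner of the seat. Four stretchers, 44 mm wide and 20 mm tall, connect adjacent legs with their undersides at z = 92 mm, each running between the inner faces of the legs it joins and aligned with the legs' outer faces on the other axis.

Two stools sit around the table at the +y, +x sides.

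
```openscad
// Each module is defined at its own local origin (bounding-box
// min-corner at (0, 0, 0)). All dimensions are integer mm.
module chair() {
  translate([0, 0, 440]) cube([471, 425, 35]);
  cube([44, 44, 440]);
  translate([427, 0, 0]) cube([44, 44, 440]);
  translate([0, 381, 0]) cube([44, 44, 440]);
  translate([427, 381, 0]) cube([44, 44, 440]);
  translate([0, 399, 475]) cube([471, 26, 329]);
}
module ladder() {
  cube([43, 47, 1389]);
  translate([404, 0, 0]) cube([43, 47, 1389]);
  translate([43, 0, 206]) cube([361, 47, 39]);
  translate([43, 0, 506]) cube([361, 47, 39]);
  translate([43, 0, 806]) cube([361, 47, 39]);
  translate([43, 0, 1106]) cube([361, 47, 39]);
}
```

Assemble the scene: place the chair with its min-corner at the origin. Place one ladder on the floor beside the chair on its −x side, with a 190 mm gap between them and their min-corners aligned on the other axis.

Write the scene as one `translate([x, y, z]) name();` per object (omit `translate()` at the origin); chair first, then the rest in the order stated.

chair();
translate([-637, 0, 0]) ladder();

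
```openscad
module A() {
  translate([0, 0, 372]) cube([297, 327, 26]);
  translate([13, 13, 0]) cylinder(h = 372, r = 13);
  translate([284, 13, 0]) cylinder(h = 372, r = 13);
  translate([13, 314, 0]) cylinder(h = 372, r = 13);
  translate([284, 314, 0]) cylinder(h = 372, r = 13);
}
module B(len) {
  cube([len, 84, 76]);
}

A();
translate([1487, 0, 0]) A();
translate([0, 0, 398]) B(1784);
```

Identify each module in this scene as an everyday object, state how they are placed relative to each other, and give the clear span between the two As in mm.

Second stool starts at x = 1487; first ends at x = 297; clear span = 1487 − 297 = 1190 mm.

A is a stool. B is a beam. A beam spans the tops of two stools. The clear span between the two stools is 1190 mm.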